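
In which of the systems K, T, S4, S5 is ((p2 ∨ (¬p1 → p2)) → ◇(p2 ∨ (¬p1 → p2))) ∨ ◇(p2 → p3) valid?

T-tableau for the negation ¬(((p2 ∨ (¬p1 → p2)) → ◇(p2 ∨ (¬p1 → p2))) ∨ ◇(p2 → p3)):
1. ¬(((p2 ∨ (¬p1 → p2)) → ◇(p2 ∨ (¬p1 → p2))) ∨ ◇(p2 → p3)), u
2. ¬((p2 ∨ (¬p1 → p2)) → ◇(p2 ∨ (¬p1 → p2))), u
3. ¬◇(p2 → p3), u
4. p2 ∨ (¬p1 → p2), u
5. ¬◇(p2 ∨ (¬p1 → p2)), u
6. ¬(p2 → p3), u
7. p2, u
8. ¬p3, u
9. ¬(p2 ∨ (¬p1 → p2)), u
10. ¬p2, u
11. ¬(¬p1 → p2), u
Accessibility: uRu
Branch closes: p2 and ¬p2 both at u.
Every branch closes (one shown): valid in T, hence also in S4, S5 (every theorem of T is a theorem of S4 and S5).
K-tableau for the negation ¬(((p2 ∨ (¬p1 → p2)) → ◇(p2 ∨ (¬p1 → p2))) ∨ ◇(p2 → p3)):
1. ¬(((p2 ∨ (¬p1 → p2)) → ◇(p2 ∨ (¬p1 → p2))) ∨ ◇(p2 → p3)), u
2. ¬((p2 ∨ (¬p1 → p2)) → ◇(p2 ∨ (¬p1 → p2))), u
3. ¬◇(p2 → p3), u
4. p2 ∨ (¬p1 → p2), u
5. ¬◇(p2 ∨ (¬p1 → p2)), u
6. ¬p1 → p2, u
7. p2, u
Complete open branch: countermodel on a K-frame, so not valid in K.

T, S4, S5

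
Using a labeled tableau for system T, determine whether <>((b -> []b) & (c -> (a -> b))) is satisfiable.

1. <>((b -> []b) & (c -> (a -> b))), u
2. (b -> []b) & (c -> (a -> b)), v   [<>-rule on 1: fresh world v, uRv]
3. b -> []b, v   [&-rule on 2]
4. c -> (a -> b), v   [&-rule on 2]
5. []b, v   [->-rule on 3 (branches; this branch)]
6. b, v   [[]-rule on 5 via vRv]
7. a -> b, v   [->-rule on 4 (branches; this branch)]
Accessibility: uRu, uRv, vRv

Yes, satisfiable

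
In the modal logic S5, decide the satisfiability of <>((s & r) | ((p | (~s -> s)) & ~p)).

1. <>((s & r) | ((p | (~s -> s)) & ~p)), 0
2. (s & r) | ((p | (~s -> s)) & ~p), 1
3. (p | (~s -> s)) & ~p, 1
4. p | (~s -> s), 1
5. ~p, 1
6. ~s -> s, 1
7. s, 1
Accessibility: 0R0, 0R1, 1R0, 1R1

Satisfiable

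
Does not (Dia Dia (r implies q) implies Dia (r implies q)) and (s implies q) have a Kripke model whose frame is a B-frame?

1. not (Dia Dia (r implies q) implies Dia (r implies q)) and (s implies q), w0
2. not (Dia Dia (r implies q) implies Dia (r implies q)), w0   [and-rule on 1]
3. s implies q, w0   [and-rule on 1]
4. Dia Dia (r implies q), w0   [neg-implies-rule on 2]
5. not Dia (r implies q), w0   [neg-implies-rule on 2]
6. not (r implies q), w0   [neg-Dia-rule on 5 via w0Rw0]
7. r, w0   [neg-implies-rule on 6]
8. not q, w0   [neg-implies-rule on 6]
9. not s, w0   [implies-rule on 3 (branches; this branch)]
10. Dia (r implies q), w1   [Dia-rule on 4: fresh world w1, w0Rw1]
11. not (r implies q), w1   [neg-Dia-rule on 5 via w0Rw1]
12. r, w1   [neg-implies-rule on 11]
13. not q, w1   [neg-implies-rule on 11]
14. r implies q, w2   [Dia-rule on 10: fresh world w2, w1Rw2]
15. q, w2   [implies-rule on 14 (branches; this branch)]
Accessibility: w0Rw0, w0Rw1, w1Rw0, w1Rw1, w1Rw2, w2Rw1, w2Rw2

Satisfiable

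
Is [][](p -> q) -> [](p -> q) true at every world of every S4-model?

Valid in S4

Tableau for the negation ~([][](p -> q) -> [](p -> q)):
1. ~([][](p -> q) -> [](p -> q)), u
2. [][](p -> q), u
3. ~[](p -> q), u
4. [](p -> q), u
5. p -> q, u
6. q, u
7. ~(p -> q), v
8. p, v
9. ~q, v
10. [](p -> q), v
11. p -> q, v
12. q, v
Accessibility: uRu, uRv, vRv
Branch closes: q and ~q both at v.
Every branch of the negation's tableau closes; the branch above is one of them.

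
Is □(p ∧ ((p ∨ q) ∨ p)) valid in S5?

Tableau for the negation ¬□(p ∧ ((p ∨ q) ∨ p)):
1. ¬□(p ∧ ((p ∨ q) ∨ p)), w0
2. ¬(p ∧ ((p ∨ q) ∨ p)), w1
3. ¬((p ∨ q) ∨ p), w1
4. ¬(p ∨ q), w1
5. ¬p, w1
6. ¬q, w1
Accessibility: w0Rw0, w0Rw1, w1Rw0, w1Rw1
The negation has an open branch (countermodel exists).

Invalid (countermodel exists)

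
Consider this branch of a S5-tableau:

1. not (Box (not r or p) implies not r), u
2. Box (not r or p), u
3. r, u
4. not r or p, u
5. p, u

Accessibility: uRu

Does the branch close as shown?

Open

No world carries both an atom and its negation.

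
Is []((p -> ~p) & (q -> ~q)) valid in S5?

Tableau for the negation ~[]((p -> ~p) & (q -> ~q)):
1. ~[]((p -> ~p) & (q -> ~q)), w0
2. ~((p -> ~p) & (q -> ~q)), w1
3. ~(q -> ~q), w1
4. q, w1
Accessibility: w0Rw0, w0Rw1, w1Rw0, w1Rw1
The negation has an open branch (countermodel exists).

Not valid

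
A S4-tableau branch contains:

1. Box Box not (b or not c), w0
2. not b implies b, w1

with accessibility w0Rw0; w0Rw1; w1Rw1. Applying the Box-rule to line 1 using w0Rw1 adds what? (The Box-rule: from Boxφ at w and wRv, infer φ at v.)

Box not (b or not c), w1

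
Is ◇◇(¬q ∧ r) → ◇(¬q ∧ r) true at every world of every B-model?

Invalid (countermodel exists)

Tableau for the negation ¬(◇◇(¬q ∧ r) → ◇(¬q ∧ r)):
1. ¬(◇◇(¬q ∧ r) → ◇(¬q ∧ r)), u
2. ◇◇(¬q ∧ r), u   [¬→-rule on 1]
3. ¬◇(¬q ∧ r), u   [¬→-rule on 1]
4. ¬(¬q ∧ r), u   [¬◇-rule on 3 via uRu]
5. ¬r, u   [¬∧-rule on 4 (branches; this branch)]
6. ◇(¬q ∧ r), v   [◇-rule on 2: fresh world v, uRv]
7. ¬(¬q ∧ r), v   [¬◇-rule on 3 via uRv]
8. ¬r, v   [¬∧-rule on 7 (branches; this branch)]
9. ¬q ∧ r, w   [◇-rule on 6: fresh world w, vRw]
10. ¬q, w   [∧-rule on 9]
11. r, w   [∧-rule on 9]
Accessibility: uRu, uRv, vRu, vRv, vRw, wRv, wRw
The negation has an open branch (countermodel exists).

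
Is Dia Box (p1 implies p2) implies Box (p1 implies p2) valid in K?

Tableau for the negation not (Dia Box (p1 implies p2) implies Box (p1 implies p2)):
1. not (Dia Box (p1 implies p2) implies Box (p1 implies p2)), w0
2. Dia Box (p1 implies p2), w0
3. not Box (p1 implies p2), w0
4. Box (p1 implies p2), w1
5. not (p1 implies p2), w2
6. p1, w2
7. not p2, w2
Accessibility: w0Rw1, w0Rw2
The negation has an open branch (countermodel exists).

Invalid (countermodel exists)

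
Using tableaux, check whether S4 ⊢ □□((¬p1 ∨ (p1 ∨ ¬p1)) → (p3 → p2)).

Not valid

Tableau for the negation ¬□□((¬p1 ∨ (p1 ∨ ¬p1)) → (p3 → p2)):
1. ¬□□((¬p1 ∨ (p1 ∨ ¬p1)) → (p3 → p2)), 0
2. ¬□((¬p1 ∨ (p1 ∨ ¬p1)) → (p3 → p2)), 1   [¬□-rule on 1: fresh world 1, 0R1]
3. ¬((¬p1 ∨ (p1 ∨ ¬p1)) → (p3 → p2)), 2   [¬□-rule on 2: fresh world 2, 1R2]
4. ¬p1 ∨ (p1 ∨ ¬p1), 2   [¬→-rule on 3]
5. ¬(p3 → p2), 2   [¬→-rule on 3]
6. p3, 2   [¬→-rule on 5]
7. ¬p2, 2   [¬→-rule on 5]
8. p1 ∨ ¬p1, 2   [∨-rule on 4 (branches; this branch)]
9. ¬p1, 2   [∨-rule on 8 (branches; this branch)]
Accessibility: 0R0, 0R1, 0R2, 1R1, 1R2, 2R2
The negation has an open branch (countermodel exists).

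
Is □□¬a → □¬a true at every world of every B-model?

Tableau for the negation ¬(□□¬a → □¬a):
1. ¬(□□¬a → □¬a), 0
2. □□¬a, 0
3. ¬□¬a, 0
4. □¬a, 0
5. ¬a, 0
6. a, 1
7. □¬a, 1
8. ¬a, 1
Accessibility: 0R0, 0R1, 1R0, 1R1
Branch closes: a and ¬a both at 1.
All branches of the negation close; one closing branch shown above.

Yes, valid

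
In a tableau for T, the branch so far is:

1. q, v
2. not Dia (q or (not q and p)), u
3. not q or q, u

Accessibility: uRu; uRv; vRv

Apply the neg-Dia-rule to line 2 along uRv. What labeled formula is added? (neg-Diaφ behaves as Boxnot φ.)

not (q or (not q and p)), v

neg-Diaφ behaves as Boxnot φ: propagate the negated body to each accessible world.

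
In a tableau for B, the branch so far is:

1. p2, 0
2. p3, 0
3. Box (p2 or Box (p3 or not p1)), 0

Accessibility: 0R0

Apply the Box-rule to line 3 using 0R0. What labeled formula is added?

p2 or Box (p3 or not p1), 0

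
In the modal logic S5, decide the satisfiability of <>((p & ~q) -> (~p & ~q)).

Satisfiable (open branch found)

1. <>((p & ~q) -> (~p & ~q)), w0
2. (p & ~q) -> (~p & ~q), w1
3. ~p & ~q, w1
4. ~p, w1
5. ~q, w1
Accessibility: w0Rw0, w0Rw1, w1Rw0, w1Rw1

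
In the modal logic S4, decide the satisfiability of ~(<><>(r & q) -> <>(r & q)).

No, unsatisfiable

1. ~(<><>(r & q) -> <>(r & q)), u
2. <><>(r & q), u   [~->-rule on 1]
3. ~<>(r & q), u   [~->-rule on 1]
4. ~(r & q), u   [~<>-rule on 3 via uRu]
5. ~q, u   [~&-rule on 4 (branches; this branch)]
6. <>(r & q), v   [<>-rule on 2: fresh world v, uRv]
7. ~(r & q), v   [~<>-rule on 3 via uRv]
8. ~q, v   [~&-rule on 7 (branches; this branch)]
9. r & q, w   [<>-rule on 6: fresh world w, vRw]
10. r, w   [&-rule on 9]
11. q, w   [&-rule on 9]
12. ~(r & q), w   [~<>-rule on 3 via uRw]
13. ~q, w   [~&-rule on 12 (branches; this branch)]
Accessibility: uRu, uRv, uRw, vRv, vRw, wRw
Branch closes: q and ~q both at w.
(One branch shown.) All branches close.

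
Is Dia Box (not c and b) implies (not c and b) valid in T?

Not valid

Tableau for the negation not (Dia Box (not c and b) implies (not c and b)):
1. not (Dia Box (not c and b) implies (not c and b)), w0
2. Dia Box (not c and b), w0
3. not (not c and b), w0
4. not b, w0
5. Box (not c and b), w1
6. not c and b, w1
7. not c, w1
8. b, w1
Accessibility: w0Rw0, w0Rw1, w1Rw1
The negation has an open branch (countermodel exists).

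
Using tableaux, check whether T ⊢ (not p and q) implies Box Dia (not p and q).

No, not valid

Tableau for the negation not ((not p and q) implies Box Dia (not p and q)):
1. not ((not p and q) implies Box Dia (not p and q)), w0
2. not p and q, w0
3. not Box Dia (not p and q), w0
4. not p, w0
5. q, w0
6. not Dia (not p and q), w1
7. not (not p and q), w1
8. not q, w1
Accessibility: w0Rw0, w0Rw1, w1Rw1
The negation has an open branch (countermodel exists).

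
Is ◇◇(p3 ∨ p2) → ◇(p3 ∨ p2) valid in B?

Not valid

Tableau for the negation ¬(◇◇(p3 ∨ p2) → ◇(p3 ∨ p2)):
1. ¬(◇◇(p3 ∨ p2) → ◇(p3 ∨ p2)), w0
2. ◇◇(p3 ∨ p2), w0
3. ¬◇(p3 ∨ p2), w0
4. ¬(p3 ∨ p2), w0
5. ¬p3, w0
6. ¬p2, w0
7. ◇(p3 ∨ p2), w1
8. ¬(p3 ∨ p2), w1
9. ¬p3, w1
10. ¬p2, w1
11. p3 ∨ p2, w2
12. p2, w2
Accessibility: w0Rw0, w0Rw1, w1Rw0, w1Rw1, w1Rw2, w2Rw1, w2Rw2
The negation has an open branch (countermodel exists).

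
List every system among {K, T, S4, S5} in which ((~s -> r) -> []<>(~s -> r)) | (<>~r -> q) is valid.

S4-tableau for the negation ~(((~s -> r) -> []<>(~s -> r)) | (<>~r -> q)):
1. ~(((~s -> r) -> []<>(~s -> r)) | (<>~r -> q)), 0
2. ~((~s -> r) -> []<>(~s -> r)), 0
3. ~(<>~r -> q), 0
4. ~s -> r, 0
5. ~[]<>(~s -> r), 0
6. <>~r, 0
7. ~q, 0
8. r, 0
9. ~<>(~s -> r), 1
10. ~(~s -> r), 1
11. ~s, 1
12. ~r, 1
13. ~r, 2
Accessibility: 0R0, 0R1, 0R2, 1R1, 2R2
Complete open branch: countermodel on an S4-frame, so not valid in S4, nor in K, T (the same frame is also a K-frame and a T-frame).
S5-tableau for the negation ~(((~s -> r) -> []<>(~s -> r)) | (<>~r -> q)):
1. ~(((~s -> r) -> []<>(~s -> r)) | (<>~r -> q)), 0
2. ~((~s -> r) -> []<>(~s -> r)), 0
3. ~(<>~r -> q), 0
4. ~s -> r, 0
5. ~[]<>(~s -> r), 0
6. <>~r, 0
7. ~q, 0
8. r, 0
9. ~<>(~s -> r), 1
10. ~(~s -> r), 0
11. ~s, 0
12. ~r, 0
Accessibility: 0R0, 0R1, 1R0, 1R1
Branch closes: r and ~r both at 0.
Every branch closes (one shown): valid in S5.

S5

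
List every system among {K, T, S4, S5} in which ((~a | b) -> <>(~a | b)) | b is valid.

T, S4, S5

T-tableau for the negation ~(((~a | b) -> <>(~a | b)) | b):
1. ~(((~a | b) -> <>(~a | b)) | b), 0
2. ~((~a | b) -> <>(~a | b)), 0
3. ~b, 0
4. ~a | b, 0
5. ~<>(~a | b), 0
6. ~(~a | b), 0
7. a, 0
8. b, 0
Accessibility: 0R0
Branch closes: b and ~b both at 0.
Every branch closes (one shown): valid in T, hence also in S4, S5 (every theorem of T is a theorem of S4 and S5).
K-tableau for the negation ~(((~a | b) -> <>(~a | b)) | b):
1. ~(((~a | b) -> <>(~a | b)) | b), 0
2. ~((~a | b) -> <>(~a | b)), 0
3. ~b, 0
4. ~a | b, 0
5. ~<>(~a | b), 0
6. ~a, 0
Complete open branch: countermodel on a K-frame, so not valid in K.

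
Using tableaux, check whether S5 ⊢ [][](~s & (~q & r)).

Not valid

Tableau for the negation ~[][](~s & (~q & r)):
1. ~[][](~s & (~q & r)), 0
2. ~[](~s & (~q & r)), 1   [~[]-rule on 1: fresh world 1, 0R1]
3. ~(~s & (~q & r)), 2   [~[]-rule on 2: fresh world 2, 1R2]
4. ~(~q & r), 2   [~&-rule on 3 (branches; this branch)]
5. ~r, 2   [~&-rule on 4 (branches; this branch)]
Accessibility: 0R0, 0R1, 0R2, 1R0, 1R1, 1R2, 2R0, 2R1, 2R2
The negation has an open branch (countermodel exists).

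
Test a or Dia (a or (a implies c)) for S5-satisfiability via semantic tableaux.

Yes, satisfiable

1. a or Dia (a or (a implies c)), 0
2. Dia (a or (a implies c)), 0
3. a or (a implies c), 1
4. a implies c, 1
5. c, 1
Accessibility: 0R0, 0R1, 1R0, 1R1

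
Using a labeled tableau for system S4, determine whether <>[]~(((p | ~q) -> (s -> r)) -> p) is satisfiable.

1. <>[]~(((p | ~q) -> (s -> r)) -> p), u
2. []~(((p | ~q) -> (s -> r)) -> p), v
3. ~(((p | ~q) -> (s -> r)) -> p), v
4. (p | ~q) -> (s -> r), v
5. ~p, v
6. s -> r, v
7. r, v
Accessibility: uRu, uRv, vRv

Satisfiable (open branch found)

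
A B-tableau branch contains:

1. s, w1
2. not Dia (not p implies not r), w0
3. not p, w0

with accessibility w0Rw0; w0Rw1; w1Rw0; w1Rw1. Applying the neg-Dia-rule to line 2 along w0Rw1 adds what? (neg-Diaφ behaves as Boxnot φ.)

not (not p implies not r), w1

neg-Diaφ behaves as Boxnot φ: propagate the negated body to each accessible world.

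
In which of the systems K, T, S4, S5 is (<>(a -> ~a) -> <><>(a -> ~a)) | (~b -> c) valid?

T, S4, S5

K-tableau for the negation ~((<>(a -> ~a) -> <><>(a -> ~a)) | (~b -> c)):
1. ~((<>(a -> ~a) -> <><>(a -> ~a)) | (~b -> c)), 0
2. ~(<>(a -> ~a) -> <><>(a -> ~a)), 0
3. ~(~b -> c), 0
4. <>(a -> ~a), 0
5. ~<><>(a -> ~a), 0
6. ~b, 0
7. ~c, 0
8. a -> ~a, 1
9. ~<>(a -> ~a), 1
10. ~a, 1
Accessibility: 0R1
Complete open branch: countermodel on a K-frame, so not valid in K.
T-tableau for the negation ~((<>(a -> ~a) -> <><>(a -> ~a)) | (~b -> c)):
1. ~((<>(a -> ~a) -> <><>(a -> ~a)) | (~b -> c)), 0
2. ~(<>(a -> ~a) -> <><>(a -> ~a)), 0
3. ~(~b -> c), 0
4. <>(a -> ~a), 0
5. ~<><>(a -> ~a), 0
6. ~b, 0
7. ~c, 0
8. ~<>(a -> ~a), 0
9. ~(a -> ~a), 0
10. a, 0
11. a -> ~a, 1
12. ~<>(a -> ~a), 1
13. ~(a -> ~a), 1
14. a, 1
15. ~a, 1
Accessibility: 0R0, 0R1, 1R1
Branch closes: a and ~a both at 1.
Every branch closes (one shown): valid in T, hence also in S4, S5 (every theorem of T is a theorem of S4 and S5).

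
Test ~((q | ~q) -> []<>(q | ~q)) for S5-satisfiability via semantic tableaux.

No, unsatisfiable

1. ~((q | ~q) -> []<>(q | ~q)), w0
2. q | ~q, w0
3. ~[]<>(q | ~q), w0
4. ~q, w0
5. ~<>(q | ~q), w1
6. ~(q | ~q), w0
7. q, w0
Accessibility: w0Rw0, w0Rw1, w1Rw0, w1Rw1
Branch closes: q and ~q both at w0.
All branches of the tableau close; one closing branch shown above.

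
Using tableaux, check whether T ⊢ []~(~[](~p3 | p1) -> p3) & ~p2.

No, not valid

Tableau for the negation ~([]~(~[](~p3 | p1) -> p3) & ~p2):
1. ~([]~(~[](~p3 | p1) -> p3) & ~p2), w0
2. p2, w0
Accessibility: w0Rw0
The negation has an open branch (countermodel exists).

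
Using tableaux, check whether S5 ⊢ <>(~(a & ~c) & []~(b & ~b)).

Tableau for the negation ~<>(~(a & ~c) & []~(b & ~b)):
1. ~<>(~(a & ~c) & []~(b & ~b)), 0
2. ~(~(a & ~c) & []~(b & ~b)), 0
3. a & ~c, 0
4. a, 0
5. ~c, 0
Accessibility: 0R0
The negation has an open branch (countermodel exists).

Invalid (countermodel exists)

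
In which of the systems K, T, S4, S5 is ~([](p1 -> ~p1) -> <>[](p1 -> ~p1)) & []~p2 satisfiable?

T-tableau for the formula:
1. ~([](p1 -> ~p1) -> <>[](p1 -> ~p1)) & []~p2, w0
2. ~([](p1 -> ~p1) -> <>[](p1 -> ~p1)), w0
3. []~p2, w0
4. [](p1 -> ~p1), w0
5. ~<>[](p1 -> ~p1), w0
6. ~p2, w0
7. p1 -> ~p1, w0
8. ~[](p1 -> ~p1), w0
9. ~p1, w0
10. ~(p1 -> ~p1), w1
11. p1, w1
12. ~p2, w1
13. p1 -> ~p1, w1
14. ~[](p1 -> ~p1), w1
15. ~p1, w1
Accessibility: w0Rw0, w0Rw1, w1Rw1
Branch closes: p1 and ~p1 both at w1.
Every branch closes (one shown): unsatisfiable in T, hence also in S4, S5 (every S4/S5-frame is a T-frame).
K-tableau for the formula:
1. ~([](p1 -> ~p1) -> <>[](p1 -> ~p1)) & []~p2, w0
2. ~([](p1 -> ~p1) -> <>[](p1 -> ~p1)), w0
3. []~p2, w0
4. [](p1 -> ~p1), w0
5. ~<>[](p1 -> ~p1), w0
Complete open branch: satisfiable in K.

K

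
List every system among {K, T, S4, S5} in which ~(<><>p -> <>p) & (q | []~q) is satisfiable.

K, T

T-tableau for the formula:
1. ~(<><>p -> <>p) & (q | []~q), 0
2. ~(<><>p -> <>p), 0   [&-rule on 1]
3. q | []~q, 0   [&-rule on 1]
4. <><>p, 0   [~->-rule on 2]
5. ~<>p, 0   [~->-rule on 2]
6. ~p, 0   [~<>-rule on 5 via 0R0]
7. []~q, 0   [|-rule on 3 (branches; this branch)]
8. ~q, 0   [[]-rule on 7 via 0R0]
9. <>p, 1   [<>-rule on 4: fresh world 1, 0R1]
10. ~p, 1   [~<>-rule on 5 via 0R1]
11. ~q, 1   [[]-rule on 7 via 0R1]
12. p, 2   [<>-rule on 9: fresh world 2, 1R2]
Accessibility: 0R0, 0R1, 1R1, 1R2, 2R2
Complete open branch: satisfiable in T, hence also in K (this T-model is also a K-model).
S4-tableau for the formula:
1. ~(<><>p -> <>p) & (q | []~q), 0
2. ~(<><>p -> <>p), 0   [&-rule on 1]
3. q | []~q, 0   [&-rule on 1]
4. <><>p, 0   [~->-rule on 2]
5. ~<>p, 0   [~->-rule on 2]
6. ~p, 0   [~<>-rule on 5 via 0R0]
7. []~q, 0   [|-rule on 3 (branches; this branch)]
8. ~q, 0   [[]-rule on 7 via 0R0]
9. <>p, 1   [<>-rule on 4: fresh world 1, 0R1]
10. ~p, 1   [~<>-rule on 5 via 0R1]
11. ~q, 1   [[]-rule on 7 via 0R1]
12. p, 2   [<>-rule on 9: fresh world 2, 1R2]
13. ~p, 2   [~<>-rule on 5 via 0R2]
Accessibility: 0R0, 0R1, 0R2, 1R1, 1R2, 2R2
Branch closes: p and ~p both at 2.
Every branch closes (one shown): unsatisfiable in S4, hence also in S5 (every S5-frame is an S4-frame).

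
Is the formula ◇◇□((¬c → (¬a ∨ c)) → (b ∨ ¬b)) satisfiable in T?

Yes, satisfiable

1. ◇◇□((¬c → (¬a ∨ c)) → (b ∨ ¬b)), w0
2. ◇□((¬c → (¬a ∨ c)) → (b ∨ ¬b)), w1   [◇-rule on 1: fresh world w1, w0Rw1]
3. □((¬c → (¬a ∨ c)) → (b ∨ ¬b)), w2   [◇-rule on 2: fresh world w2, w1Rw2]
4. (¬c → (¬a ∨ c)) → (b ∨ ¬b), w2   [□-rule on 3 via w2Rw2]
5. b ∨ ¬b, w2   [→-rule on 4 (branches; this branch)]
6. ¬b, w2   [∨-rule on 5 (branches; this branch)]
Accessibility: w0Rw0, w0Rw1, w1Rw1, w1Rw2, w2Rw2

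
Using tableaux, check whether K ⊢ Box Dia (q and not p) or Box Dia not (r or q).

Tableau for the negation not (Box Dia (q and not p) or Box Dia not (r or q)):
1. not (Box Dia (q and not p) or Box Dia not (r or q)), 0
2. not Box Dia (q and not p), 0   [neg-or-rule on 1]
3. not Box Dia not (r or q), 0   [neg-or-rule on 1]
4. not Dia (q and not p), 1   [neg-Box-rule on 2: fresh world 1, 0R1]
5. not Dia not (r or q), 2   [neg-Box-rule on 3: fresh world 2, 0R2]
Accessibility: 0R1, 0R2
The negation has an open branch (countermodel exists).

Not valid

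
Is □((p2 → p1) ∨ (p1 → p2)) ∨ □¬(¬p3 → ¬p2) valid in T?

Tableau for the negation ¬(□((p2 → p1) ∨ (p1 → p2)) ∨ □¬(¬p3 → ¬p2)):
1. ¬(□((p2 → p1) ∨ (p1 → p2)) ∨ □¬(¬p3 → ¬p2)), u
2. ¬□((p2 → p1) ∨ (p1 → p2)), u
3. ¬□¬(¬p3 → ¬p2), u
4. ¬((p2 → p1) ∨ (p1 → p2)), v
5. ¬(p2 → p1), v
6. ¬(p1 → p2), v
7. p2, v
8. ¬p1, v
9. p1, v
10. ¬p2, v
Accessibility: uRu, uRv, vRv
Branch closes: p1 and ¬p1 both at v.
Every branch of the negation's tableau closes; the branch above is one of them.

Valid in T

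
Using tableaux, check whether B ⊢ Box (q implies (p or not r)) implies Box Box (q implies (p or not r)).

Not valid

Tableau for the negation not (Box (q implies (p or not r)) implies Box Box (q implies (p or not r))):
1. not (Box (q implies (p or not r)) implies Box Box (q implies (p or not r))), 0
2. Box (q implies (p or not r)), 0   [neg-implies-rule on 1]
3. not Box Box (q implies (p or not r)), 0   [neg-implies-rule on 1]
4. q implies (p or not r), 0   [Box-rule on 2 via 0R0]
5. p or not r, 0   [implies-rule on 4 (branches; this branch)]
6. not r, 0   [or-rule on 5 (branches; this branch)]
7. not Box (q implies (p or not r)), 1   [neg-Box-rule on 3: fresh world 1, 0R1]
8. q implies (p or not r), 1   [Box-rule on 2 via 0R1]
9. p or not r, 1   [implies-rule on 8 (branches; this branch)]
10. not r, 1   [or-rule on 9 (branches; this branch)]
11. not (q implies (p or not r)), 2   [neg-Box-rule on 7: fresh world 2, 1R2]
12. q, 2   [neg-implies-rule on 11]
13. not (p or not r), 2   [neg-implies-rule on 11]
14. not p, 2   [neg-or-rule on 13]
15. r, 2   [neg-or-rule on 13]
Accessibility: 0R0, 0R1, 1R0, 1R1, 1R2, 2R1, 2R2
The negation has an open branch (countermodel exists).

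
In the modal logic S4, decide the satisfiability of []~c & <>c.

1. []~c & <>c, u
2. []~c, u
3. <>c, u
4. ~c, u
5. c, v
6. ~c, v
Accessibility: uRu, uRv, vRv
Branch closes: c and ~c both at v.
(One branch shown.) All branches close.

Unsatisfiable (every branch closes)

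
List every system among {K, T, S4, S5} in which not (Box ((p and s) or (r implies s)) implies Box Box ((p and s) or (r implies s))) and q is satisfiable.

T-tableau for the formula:
1. not (Box ((p and s) or (r implies s)) implies Box Box ((p and s) or (r implies s))) and q, u
2. not (Box ((p and s) or (r implies s)) implies Box Box ((p and s) or (r implies s))), u
3. q, u
4. Box ((p and s) or (r implies s)), u
5. not Box Box ((p and s) or (r implies s)), u
6. (p and s) or (r implies s), u
7. r implies s, u
8. s, u
9. not Box ((p and s) or (r implies s)), v
10. (p and s) or (r implies s), v
11. r implies s, v
12. s, v
13. not ((p and s) or (r implies s)), w
14. not (p and s), w
15. not (r implies s), w
16. r, w
17. not s, w
Accessibility: uRu, uRv, vRv, vRw, wRw
Complete open branch: satisfiable in T, hence also in K (this T-model is also a K-model).
S4-tableau for the formula:
1. not (Box ((p and s) or (r implies s)) implies Box Box ((p and s) or (r implies s))) and q, u
2. not (Box ((p and s) or (r implies s)) implies Box Box ((p and s) or (r implies s))), u
3. q, u
4. Box ((p and s) or (r implies s)), u
5. not Box Box ((p and s) or (r implies s)), u
6. (p and s) or (r implies s), u
7. r implies s, u
8. s, u
9. not Box ((p and s) or (r implies s)), v
10. (p and s) or (r implies s), v
11. r implies s, v
12. s, v
13. not ((p and s) or (r implies s)), w
14. not (p and s), w
15. not (r implies s), w
16. r, w
17. not s, w
18. (p and s) or (r implies s), w
19. r implies s, w
20. s, w
Accessibility: uRu, uRv, uRw, vRv, vRw, wRw
Branch closes: s and not s both at w.
Every branch closes (one shown): unsatisfiable in S4, hence also in S5 (every S5-frame is an S4-frame).

K, T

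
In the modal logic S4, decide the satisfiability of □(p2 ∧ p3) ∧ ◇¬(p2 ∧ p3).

1. □(p2 ∧ p3) ∧ ◇¬(p2 ∧ p3), w0
2. □(p2 ∧ p3), w0
3. ◇¬(p2 ∧ p3), w0
4. p2 ∧ p3, w0
5. p2, w0
6. p3, w0
7. ¬(p2 ∧ p3), w1
8. p2 ∧ p3, w1
9. p2, w1
10. p3, w1
11. ¬p3, w1
Accessibility: w0Rw0, w0Rw1, w1Rw1
Branch closes: p3 and ¬p3 both at w1.
All branches of the tableau close; one closing branch shown above.

Unsatisfiable (every branch closes)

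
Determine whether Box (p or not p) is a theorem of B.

Yes, valid

Tableau for the negation not Box (p or not p):
1. not Box (p or not p), w0
2. not (p or not p), w1
3. not p, w1
4. p, w1
Accessibility: w0Rw0, w0Rw1, w1Rw0, w1Rw1
Branch closes: p and not p both at w1.
All branches of the negation close; one closing branch shown above.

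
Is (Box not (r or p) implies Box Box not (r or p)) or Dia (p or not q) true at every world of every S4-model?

Tableau for the negation not ((Box not (r or p) implies Box Box not (r or p)) or Dia (p or not q)):
1. not ((Box not (r or p) implies Box Box not (r or p)) or Dia (p or not q)), w0
2. not (Box not (r or p) implies Box Box not (r or p)), w0   [neg-or-rule on 1]
3. not Dia (p or not q), w0   [neg-or-rule on 1]
4. Box not (r or p), w0   [neg-implies-rule on 2]
5. not Box Box not (r or p), w0   [neg-implies-rule on 2]
6. not (p or not q), w0   [neg-Dia-rule on 3 via w0Rw0]
7. not p, w0   [neg-or-rule on 6]
8. q, w0   [neg-or-rule on 6]
9. not (r or p), w0   [Box-rule on 4 via w0Rw0]
10. not r, w0   [neg-or-rule on 9]
11. not Box not (r or p), w1   [neg-Box-rule on 5: fresh world w1, w0Rw1]
12. not (p or not q), w1   [neg-Dia-rule on 3 via w0Rw1]
13. not p, w1   [neg-or-rule on 12]
14. q, w1   [neg-or-rule on 12]
15. not (r or p), w1   [Box-rule on 4 via w0Rw1]
16. not r, w1   [neg-or-rule on 15]
17. r or p, w2   [neg-Box-rule on 11: fresh world w2, w1Rw2]
18. not (p or not q), w2   [neg-Dia-rule on 3 via w0Rw2]
19. not p, w2   [neg-or-rule on 18]
20. q, w2   [neg-or-rule on 18]
21. not (r or p), w2   [Box-rule on 4 via w0Rw2]
22. not r, w2   [neg-or-rule on 21]
23. p, w2   [or-rule on 17 (branches; this branch)]
Accessibility: w0Rw0, w0Rw1, w0Rw2, w1Rw1, w1Rw2, w2Rw2
Branch closes: p and not p both at w2.
Every branch of the negation's tableau closes; the branch above is one of them.

Yes, valid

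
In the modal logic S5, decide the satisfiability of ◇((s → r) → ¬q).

Satisfiable (open branch found)

1. ◇((s → r) → ¬q), u
2. (s → r) → ¬q, v
3. ¬q, v
Accessibility: uRu, uRv, vRu, vRv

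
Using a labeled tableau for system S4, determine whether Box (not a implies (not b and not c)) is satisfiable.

1. Box (not a implies (not b and not c)), u
2. not a implies (not b and not c), u
3. not b and not c, u
4. not b, u
5. not c, u
Accessibility: uRu

Satisfiable (open branch found)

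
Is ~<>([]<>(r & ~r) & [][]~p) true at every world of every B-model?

Tableau for the negation <>([]<>(r & ~r) & [][]~p):
1. <>([]<>(r & ~r) & [][]~p), u
2. []<>(r & ~r) & [][]~p, v
3. []<>(r & ~r), v
4. [][]~p, v
5. <>(r & ~r), u
6. <>(r & ~r), v
7. []~p, u
8. []~p, v
9. ~p, u
10. ~p, v
11. r & ~r, w
12. r, w
13. ~r, w
Accessibility: uRu, uRv, uRw, vRu, vRv, wRu, wRw
Branch closes: r and ~r both at w.
All branches of the negation close; one closing branch shown above.

Valid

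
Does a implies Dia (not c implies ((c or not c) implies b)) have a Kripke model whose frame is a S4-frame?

1. a implies Dia (not c implies ((c or not c) implies b)), w0
2. Dia (not c implies ((c or not c) implies b)), w0
3. not c implies ((c or not c) implies b), w1
4. (c or not c) implies b, w1
5. b, w1
Accessibility: w0Rw0, w0Rw1, w1Rw1

Satisfiable (open branch found)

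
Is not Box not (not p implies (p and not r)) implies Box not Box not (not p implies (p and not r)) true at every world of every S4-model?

Not valid

Tableau for the negation not (not Box not (not p implies (p and not r)) implies Box not Box not (not p implies (p and not r))):
1. not (not Box not (not p implies (p and not r)) implies Box not Box not (not p implies (p and not r))), 0
2. not Box not (not p implies (p and not r)), 0
3. not Box not Box not (not p implies (p and not r)), 0
4. not p implies (p and not r), 1
5. p and not r, 1
6. p, 1
7. not r, 1
8. Box not (not p implies (p and not r)), 2
9. not (not p implies (p and not r)), 2
10. not p, 2
11. not (p and not r), 2
12. r, 2
Accessibility: 0R0, 0R1, 0R2, 1R1, 2R2
The negation has an open branch (countermodel exists).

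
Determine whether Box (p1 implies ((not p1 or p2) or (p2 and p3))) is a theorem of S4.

No, not valid

Tableau for the negation not Box (p1 implies ((not p1 or p2) or (p2 and p3))):
1. not Box (p1 implies ((not p1 or p2) or (p2 and p3))), 0
2. not (p1 implies ((not p1 or p2) or (p2 and p3))), 1
3. p1, 1
4. not ((not p1 or p2) or (p2 and p3)), 1
5. not (not p1 or p2), 1
6. not (p2 and p3), 1
7. not p2, 1
8. not p3, 1
Accessibility: 0R0, 0R1, 1R1
The negation has an open branch (countermodel exists).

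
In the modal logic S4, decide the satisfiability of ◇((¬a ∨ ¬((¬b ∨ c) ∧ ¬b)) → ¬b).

Satisfiable

1. ◇((¬a ∨ ¬((¬b ∨ c) ∧ ¬b)) → ¬b), 0
2. (¬a ∨ ¬((¬b ∨ c) ∧ ¬b)) → ¬b, 1
3. ¬b, 1
Accessibility: 0R0, 0R1, 1R1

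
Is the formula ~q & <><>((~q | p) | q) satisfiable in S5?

Satisfiable (open branch found)

1. ~q & <><>((~q | p) | q), u
2. ~q, u   [&-rule on 1]
3. <><>((~q | p) | q), u   [&-rule on 1]
4. <>((~q | p) | q), v   [<>-rule on 3: fresh world v, uRv]
5. (~q | p) | q, w   [<>-rule on 4: fresh world w, vRw]
6. q, w   [|-rule on 5 (branches; this branch)]
Accessibility: uRu, uRv, uRw, vRu, vRv, vRw, wRu, wRv, wRw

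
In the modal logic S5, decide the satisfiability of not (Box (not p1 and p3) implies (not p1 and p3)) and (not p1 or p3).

1. not (Box (not p1 and p3) implies (not p1 and p3)) and (not p1 or p3), u
2. not (Box (not p1 and p3) implies (not p1 and p3)), u
3. not p1 or p3, u
4. Box (not p1 and p3), u
5. not (not p1 and p3), u
6. not p1 and p3, u
7. not p1, u
8. p3, u
9. not p3, u
Accessibility: uRu
Branch closes: p3 and not p3 both at u.
Every branch closes; the branch above is one of them.

Unsatisfiable (every branch closes)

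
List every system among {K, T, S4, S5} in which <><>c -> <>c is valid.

S4-tableau for the negation ~(<><>c -> <>c):
1. ~(<><>c -> <>c), u
2. <><>c, u
3. ~<>c, u
4. ~c, u
5. <>c, v
6. ~c, v
7. c, w
8. ~c, w
Accessibility: uRu, uRv, uRw, vRv, vRw, wRw
Branch closes: c and ~c both at w.
Every branch closes (one shown): valid in S4, hence also in S5 (every theorem of S4 is a theorem of S5).
T-tableau for the negation ~(<><>c -> <>c):
1. ~(<><>c -> <>c), u
2. <><>c, u
3. ~<>c, u
4. ~c, u
5. <>c, v
6. ~c, v
7. c, w
Accessibility: uRu, uRv, vRv, vRw, wRw
Complete open branch: countermodel on a T-frame, so not valid in T, nor in K (the same frame is also a K-frame).

S4, S5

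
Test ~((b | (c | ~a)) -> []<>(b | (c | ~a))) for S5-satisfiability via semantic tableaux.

No, unsatisfiable

1. ~((b | (c | ~a)) -> []<>(b | (c | ~a))), w0
2. b | (c | ~a), w0
3. ~[]<>(b | (c | ~a)), w0
4. c | ~a, w0
5. ~a, w0
6. ~<>(b | (c | ~a)), w1
7. ~(b | (c | ~a)), w0
8. ~b, w0
9. ~(c | ~a), w0
10. ~c, w0
11. a, w0
Accessibility: w0Rw0, w0Rw1, w1Rw0, w1Rw1
Branch closes: a and ~a both at w0.
All branches of the tableau close; one closing branch shown above.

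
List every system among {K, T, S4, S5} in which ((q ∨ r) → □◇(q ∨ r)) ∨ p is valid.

S5-tableau for the negation ¬(((q ∨ r) → □◇(q ∨ r)) ∨ p):
1. ¬(((q ∨ r) → □◇(q ∨ r)) ∨ p), u
2. ¬((q ∨ r) → □◇(q ∨ r)), u
3. ¬p, u
4. q ∨ r, u
5. ¬□◇(q ∨ r), u
6. r, u
7. ¬◇(q ∨ r), v
8. ¬(q ∨ r), u
9. ¬q, u
10. ¬r, u
Accessibility: uRu, uRv, vRu, vRv
Branch closes: r and ¬r both at u.
Every branch closes (one shown): valid in S5.
S4-tableau for the negation ¬(((q ∨ r) → □◇(q ∨ r)) ∨ p):
1. ¬(((q ∨ r) → □◇(q ∨ r)) ∨ p), u
2. ¬((q ∨ r) → □◇(q ∨ r)), u
3. ¬p, u
4. q ∨ r, u
5. ¬□◇(q ∨ r), u
6. r, u
7. ¬◇(q ∨ r), v
8. ¬(q ∨ r), v
9. ¬q, v
10. ¬r, v
Accessibility: uRu, uRv, vRv
Complete open branch: countermodel on an S4-frame, so not valid in S4, nor in K, T (the same frame is also a K-frame and a T-frame).

S5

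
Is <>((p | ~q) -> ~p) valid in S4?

Tableau for the negation ~<>((p | ~q) -> ~p):
1. ~<>((p | ~q) -> ~p), u
2. ~((p | ~q) -> ~p), u   [~<>-rule on 1 via uRu]
3. p | ~q, u   [~->-rule on 2]
4. p, u   [~->-rule on 2]
5. ~q, u   [|-rule on 3 (branches; this branch)]
Accessibility: uRu
The negation has an open branch (countermodel exists).

Not valid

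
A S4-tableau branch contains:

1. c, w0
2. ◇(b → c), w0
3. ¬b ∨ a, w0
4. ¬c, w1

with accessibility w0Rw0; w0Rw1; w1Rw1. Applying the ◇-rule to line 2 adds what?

a fresh world w2 with w0Rw2, and b → c at w2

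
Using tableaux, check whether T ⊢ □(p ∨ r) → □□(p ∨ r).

Tableau for the negation ¬(□(p ∨ r) → □□(p ∨ r)):
1. ¬(□(p ∨ r) → □□(p ∨ r)), 0
2. □(p ∨ r), 0
3. ¬□□(p ∨ r), 0
4. p ∨ r, 0
5. r, 0
6. ¬□(p ∨ r), 1
7. p ∨ r, 1
8. r, 1
9. ¬(p ∨ r), 2
10. ¬p, 2
11. ¬r, 2
Accessibility: 0R0, 0R1, 1R1, 1R2, 2R2
The negation has an open branch (countermodel exists).

Invalid (countermodel exists)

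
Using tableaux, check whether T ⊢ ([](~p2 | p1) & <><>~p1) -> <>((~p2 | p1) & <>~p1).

Tableau for the negation ~(([](~p2 | p1) & <><>~p1) -> <>((~p2 | p1) & <>~p1)):
1. ~(([](~p2 | p1) & <><>~p1) -> <>((~p2 | p1) & <>~p1)), 0
2. [](~p2 | p1) & <><>~p1, 0
3. ~<>((~p2 | p1) & <>~p1), 0
4. [](~p2 | p1), 0
5. <><>~p1, 0
6. ~((~p2 | p1) & <>~p1), 0
7. ~p2 | p1, 0
8. ~<>~p1, 0
9. p1, 0
10. <>~p1, 1
11. ~((~p2 | p1) & <>~p1), 1
12. ~p2 | p1, 1
13. p1, 1
14. ~<>~p1, 1
15. ~p1, 2
16. p1, 2
Accessibility: 0R0, 0R1, 1R1, 1R2, 2R2
Branch closes: p1 and ~p1 both at 2.
Every branch of the negation's tableau closes; the branch above is one of them.

Valid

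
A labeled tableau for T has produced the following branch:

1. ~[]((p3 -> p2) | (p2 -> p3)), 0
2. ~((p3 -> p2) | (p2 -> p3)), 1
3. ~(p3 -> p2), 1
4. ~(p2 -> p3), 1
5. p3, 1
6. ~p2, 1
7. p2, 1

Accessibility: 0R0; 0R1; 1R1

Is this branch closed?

Both p2 and ~p2 appear at 1.

Yes, closed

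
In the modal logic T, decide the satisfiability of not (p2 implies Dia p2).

Unsatisfiable (every branch closes)

1. not (p2 implies Dia p2), w0
2. p2, w0
3. not Dia p2, w0
4. not p2, w0
Accessibility: w0Rw0
Branch closes: p2 and not p2 both at w0.
All branches of the tableau close; one closing branch shown above.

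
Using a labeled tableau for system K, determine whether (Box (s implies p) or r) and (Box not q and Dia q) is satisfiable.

No, unsatisfiable

1. (Box (s implies p) or r) and (Box not q and Dia q), 0
2. Box (s implies p) or r, 0
3. Box not q and Dia q, 0
4. Box not q, 0
5. Dia q, 0
6. r, 0
7. q, 1
8. not q, 1
Accessibility: 0R1
Branch closes: q and not q both at 1.
(One branch shown.) All branches close.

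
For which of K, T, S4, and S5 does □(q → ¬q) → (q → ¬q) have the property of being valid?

T, S4, S5

K-tableau for the negation ¬(□(q → ¬q) → (q → ¬q)):
1. ¬(□(q → ¬q) → (q → ¬q)), 0
2. □(q → ¬q), 0   [¬→-rule on 1]
3. ¬(q → ¬q), 0   [¬→-rule on 1]
4. q, 0   [¬→-rule on 3]
Complete open branch: countermodel on a K-frame, so not valid in K.
T-tableau for the negation ¬(□(q → ¬q) → (q → ¬q)):
1. ¬(□(q → ¬q) → (q → ¬q)), 0
2. □(q → ¬q), 0   [¬→-rule on 1]
3. ¬(q → ¬q), 0   [¬→-rule on 1]
4. q, 0   [¬→-rule on 3]
5. q → ¬q, 0   [□-rule on 2 via 0R0]
6. ¬q, 0   [→-rule on 5 (branches; this branch)]
Accessibility: 0R0
Branch closes: q and ¬q both at 0.
Every branch closes (one shown): valid in T, hence also in S4, S5 (every theorem of T is a theorem of S4 and S5).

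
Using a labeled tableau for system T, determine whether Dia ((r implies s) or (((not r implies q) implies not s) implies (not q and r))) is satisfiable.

Satisfiable

1. Dia ((r implies s) or (((not r implies q) implies not s) implies (not q and r))), 0
2. (r implies s) or (((not r implies q) implies not s) implies (not q and r)), 1   [Dia-rule on 1: fresh world 1, 0R1]
3. ((not r implies q) implies not s) implies (not q and r), 1   [or-rule on 2 (branches; this branch)]
4. not q and r, 1   [implies-rule on 3 (branches; this branch)]
5. not q, 1   [and-rule on 4]
6. r, 1   [and-rule on 4]
Accessibility: 0R0, 0R1, 1R1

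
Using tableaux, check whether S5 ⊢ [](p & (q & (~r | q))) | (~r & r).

No, not valid

Tableau for the negation ~([](p & (q & (~r | q))) | (~r & r)):
1. ~([](p & (q & (~r | q))) | (~r & r)), u
2. ~[](p & (q & (~r | q))), u
3. ~(~r & r), u
4. ~r, u
5. ~(p & (q & (~r | q))), v
6. ~(q & (~r | q)), v
7. ~(~r | q), v
8. r, v
9. ~q, v
Accessibility: uRu, uRv, vRu, vRv
The negation has an open branch (countermodel exists).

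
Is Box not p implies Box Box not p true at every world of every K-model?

Tableau for the negation not (Box not p implies Box Box not p):
1. not (Box not p implies Box Box not p), u
2. Box not p, u
3. not Box Box not p, u
4. not Box not p, v
5. not p, v
6. p, w
Accessibility: uRv, vRw
The negation has an open branch (countermodel exists).

Invalid (countermodel exists)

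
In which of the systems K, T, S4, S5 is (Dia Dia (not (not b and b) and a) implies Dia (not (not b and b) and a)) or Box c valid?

S4, S5

T-tableau for the negation not ((Dia Dia (not (not b and b) and a) implies Dia (not (not b and b) and a)) or Box c):
1. not ((Dia Dia (not (not b and b) and a) implies Dia (not (not b and b) and a)) or Box c), u
2. not (Dia Dia (not (not b and b) and a) implies Dia (not (not b and b) and a)), u   [neg-or-rule on 1]
3. not Box c, u   [neg-or-rule on 1]
4. Dia Dia (not (not b and b) and a), u   [neg-implies-rule on 2]
5. not Dia (not (not b and b) and a), u   [neg-implies-rule on 2]
6. not (not (not b and b) and a), u   [neg-Dia-rule on 5 via uRu]
7. not a, u   [neg-and-rule on 6 (branches; this branch)]
8. not c, v   [neg-Box-rule on 3: fresh world v, uRv]
9. not (not (not b and b) and a), v   [neg-Dia-rule on 5 via uRv]
10. not a, v   [neg-and-rule on 9 (branches; this branch)]
11. Dia (not (not b and b) and a), w   [Dia-rule on 4: fresh world w, uRw]
12. not (not (not b and b) and a), w   [neg-Dia-rule on 5 via uRw]
13. not a, w   [neg-and-rule on 12 (branches; this branch)]
14. not (not b and b) and a, x   [Dia-rule on 11: fresh world x, wRx]
15. not (not b and b), x   [and-rule on 14]
16. a, x   [and-rule on 14]
17. not b, x   [neg-and-rule on 15 (branches; this branch)]
Accessibility: uRu, uRv, uRw, vRv, wRw, wRx, xRx
Complete open branch: countermodel on a T-frame, so not valid in T, nor in K (the same frame is also a K-frame).
S4-tableau for the negation not ((Dia Dia (not (not b and b) and a) implies Dia (not (not b and b) and a)) or Box c):
1. not ((Dia Dia (not (not b and b) and a) implies Dia (not (not b and b) and a)) or Box c), u
2. not (Dia Dia (not (not b and b) and a) implies Dia (not (not b and b) and a)), u   [neg-or-rule on 1]
3. not Box c, u   [neg-or-rule on 1]
4. Dia Dia (not (not b and b) and a), u   [neg-implies-rule on 2]
5. not Dia (not (not b and b) and a), u   [neg-implies-rule on 2]
6. not (not (not b and b) and a), u   [neg-Dia-rule on 5 via uRu]
7. not a, u   [neg-and-rule on 6 (branches; this branch)]
8. not c, v   [neg-Box-rule on 3: fresh world v, uRv]
9. not (not (not b and b) and a), v   [neg-Dia-rule on 5 via uRv]
10. not a, v   [neg-and-rule on 9 (branches; this branch)]
11. Dia (not (not b and b) and a), w   [Dia-rule on 4: fresh world w, uRw]
12. not (not (not b and b) and a), w   [neg-Dia-rule on 5 via uRw]
13. not a, w   [neg-and-rule on 12 (branches; this branch)]
14. not (not b and b) and a, x   [Dia-rule on 11: fresh world x, wRx]
15. not (not b and b), x   [and-rule on 14]
16. a, x   [and-rule on 14]
17. not (not (not b and b) and a), x   [neg-Dia-rule on 5 via uRx]
18. not b, x   [neg-and-rule on 15 (branches; this branch)]
19. not b and b, x   [neg-and-rule on 17 (branches; this branch)]
20. b, x   [and-rule on 19]
Accessibility: uRu, uRv, uRw, uRx, vRv, wRw, wRx, xRx
Branch closes: b and not b both at x.
Every branch closes (one shown): valid in S4, hence also in S5 (every theorem of S4 is a theorem of S5).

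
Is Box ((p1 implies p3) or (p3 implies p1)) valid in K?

Tableau for the negation not Box ((p1 implies p3) or (p3 implies p1)):
1. not Box ((p1 implies p3) or (p3 implies p1)), w0
2. not ((p1 implies p3) or (p3 implies p1)), w1
3. not (p1 implies p3), w1
4. not (p3 implies p1), w1
5. p1, w1
6. not p3, w1
7. p3, w1
8. not p1, w1
Accessibility: w0Rw1
Branch closes: p3 and not p3 both at w1.
Every branch of the negation's tableau closes; the branch above is one of them.

Valid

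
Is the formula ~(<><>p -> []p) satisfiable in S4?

1. ~(<><>p -> []p), w0
2. <><>p, w0
3. ~[]p, w0
4. <>p, w1
5. ~p, w2
6. p, w3
Accessibility: w0Rw0, w0Rw1, w0Rw2, w0Rw3, w1Rw1, w1Rw3, w2Rw2, w3Rw3

Satisfiable (open branch found)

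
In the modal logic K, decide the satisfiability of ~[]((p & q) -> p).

1. ~[]((p & q) -> p), u
2. ~((p & q) -> p), v
3. p & q, v
4. ~p, v
5. p, v
6. q, v
Accessibility: uRv
Branch closes: p and ~p both at v.
(One branch shown.) All branches close.

No, unsatisfiable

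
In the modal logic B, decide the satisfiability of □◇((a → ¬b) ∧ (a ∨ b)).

1. □◇((a → ¬b) ∧ (a ∨ b)), u
2. ◇((a → ¬b) ∧ (a ∨ b)), u
3. (a → ¬b) ∧ (a ∨ b), v
4. a → ¬b, v
5. a ∨ b, v
6. ◇((a → ¬b) ∧ (a ∨ b)), v
7. ¬b, v
8. a, v
9. (a → ¬b) ∧ (a ∨ b), w
10. a → ¬b, w
11. a ∨ b, w
12. ¬b, w
13. a, w
Accessibility: uRu, uRv, vRu, vRv, vRw, wRv, wRw

Satisfiable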